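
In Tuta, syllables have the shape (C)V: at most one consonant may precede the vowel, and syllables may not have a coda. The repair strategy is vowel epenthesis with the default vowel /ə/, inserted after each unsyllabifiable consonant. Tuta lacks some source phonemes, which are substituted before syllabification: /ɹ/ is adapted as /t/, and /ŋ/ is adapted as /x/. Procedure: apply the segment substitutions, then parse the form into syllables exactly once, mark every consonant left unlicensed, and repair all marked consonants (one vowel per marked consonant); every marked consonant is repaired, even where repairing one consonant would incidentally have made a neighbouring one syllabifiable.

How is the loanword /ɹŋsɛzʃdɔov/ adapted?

Substitution: /ɹ/ → /t/, /ŋ/ → /x/, giving /txsɛzʃdɔov/.
Syllabifying with onset maximization leaves /t/, /x/, /z/, /ʃ/, /v/ stranded (no codas are permitted; onsets are limited to one consonant).
Epenthesis after each stranded consonant: /t/ → /tə/, /x/ → /xə/, /z/ → /zə/, /ʃ/ → /ʃə/, /v/ → /və/.

təxəsɛzəʃədɔovə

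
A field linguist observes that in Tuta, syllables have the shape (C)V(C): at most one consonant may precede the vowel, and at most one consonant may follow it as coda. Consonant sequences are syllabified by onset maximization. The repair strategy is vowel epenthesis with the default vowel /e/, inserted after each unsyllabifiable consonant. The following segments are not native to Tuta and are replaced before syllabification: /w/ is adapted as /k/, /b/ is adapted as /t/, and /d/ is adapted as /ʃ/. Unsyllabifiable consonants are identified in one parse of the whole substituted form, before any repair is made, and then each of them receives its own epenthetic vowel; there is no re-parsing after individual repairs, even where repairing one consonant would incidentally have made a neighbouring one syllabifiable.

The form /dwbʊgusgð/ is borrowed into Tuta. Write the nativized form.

Substitution: /d/ → /ʃ/, /w/ → /k/, /b/ → /t/, giving /ʃktʊgusgð/.
Under (C)V(C), the unsyllabifiable consonants are /ʃ/, /k/, /g/, /ð/ (at most one coda consonant is licensed; onsets are limited to one consonant).
Inserting the epenthetic vowel yields /ʃ/ → /ʃe/, /k/ → /ke/, /g/ → /ge/, /ð/ → /ðe/.

ʃeketʊgusgeðe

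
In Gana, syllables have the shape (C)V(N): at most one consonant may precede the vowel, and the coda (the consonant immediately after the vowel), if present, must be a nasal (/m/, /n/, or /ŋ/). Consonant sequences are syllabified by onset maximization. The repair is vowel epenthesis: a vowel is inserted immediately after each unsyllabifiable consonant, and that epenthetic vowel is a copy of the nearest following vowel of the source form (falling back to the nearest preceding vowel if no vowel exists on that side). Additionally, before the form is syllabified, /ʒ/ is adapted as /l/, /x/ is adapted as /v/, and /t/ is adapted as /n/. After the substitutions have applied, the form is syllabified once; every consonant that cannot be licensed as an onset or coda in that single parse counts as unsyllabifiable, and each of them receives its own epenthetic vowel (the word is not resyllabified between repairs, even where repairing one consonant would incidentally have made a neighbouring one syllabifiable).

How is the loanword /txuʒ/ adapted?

Substitution: /t/ → /n/, /x/ → /v/, /ʒ/ → /l/, giving /nvul/.
Syllabifying with onset maximization leaves /n/, /l/ stranded (only a nasal (/m/, /n/, or /ŋ/) is licensed in coda position; onsets are limited to one consonant).
Epenthesis after each stranded consonant: /n/ → /nu/, /l/ → /lu/.

nuvulu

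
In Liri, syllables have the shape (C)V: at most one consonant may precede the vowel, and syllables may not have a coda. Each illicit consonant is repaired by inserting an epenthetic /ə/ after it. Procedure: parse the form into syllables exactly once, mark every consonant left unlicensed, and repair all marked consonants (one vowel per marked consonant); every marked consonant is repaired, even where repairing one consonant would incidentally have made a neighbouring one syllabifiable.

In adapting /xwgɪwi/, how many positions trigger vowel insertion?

2

The unsyllabifiable consonants are /x/, /w/; each receives one epenthetic vowel.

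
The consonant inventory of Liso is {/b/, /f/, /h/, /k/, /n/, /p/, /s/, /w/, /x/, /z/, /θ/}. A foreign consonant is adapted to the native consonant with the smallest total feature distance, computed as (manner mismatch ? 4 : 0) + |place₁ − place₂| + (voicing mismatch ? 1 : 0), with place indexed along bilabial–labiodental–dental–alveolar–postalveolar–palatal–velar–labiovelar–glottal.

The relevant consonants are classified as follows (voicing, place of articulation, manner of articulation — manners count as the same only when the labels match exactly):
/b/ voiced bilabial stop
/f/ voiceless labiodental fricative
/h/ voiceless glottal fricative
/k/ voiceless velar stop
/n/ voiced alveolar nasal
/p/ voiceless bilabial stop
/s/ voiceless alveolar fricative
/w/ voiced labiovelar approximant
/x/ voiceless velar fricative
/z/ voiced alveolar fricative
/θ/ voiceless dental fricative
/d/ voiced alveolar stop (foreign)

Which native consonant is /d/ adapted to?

/b/ is closest: same manner (stop), place distance 3 (alveolar→bilabial), same voicing; total 3. Next closest is /k/ at distance 4.

b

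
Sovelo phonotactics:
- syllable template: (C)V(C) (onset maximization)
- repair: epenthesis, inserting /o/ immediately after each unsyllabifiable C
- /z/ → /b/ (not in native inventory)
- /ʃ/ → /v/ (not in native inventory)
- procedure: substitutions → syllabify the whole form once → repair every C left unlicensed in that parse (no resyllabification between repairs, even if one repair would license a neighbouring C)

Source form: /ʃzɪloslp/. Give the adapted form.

vobɪloslopo

Substitution: /ʃ/ → /v/, /z/ → /b/, giving /vbɪloslp/.
The consonants /v/, /l/, /p/ cannot be parsed into a legal (C)V(C) syllable (at most one coda consonant is licensed; onsets are limited to one consonant).
Epenthesis after each stranded consonant: /v/ → /vo/, /l/ → /lo/, /p/ → /po/.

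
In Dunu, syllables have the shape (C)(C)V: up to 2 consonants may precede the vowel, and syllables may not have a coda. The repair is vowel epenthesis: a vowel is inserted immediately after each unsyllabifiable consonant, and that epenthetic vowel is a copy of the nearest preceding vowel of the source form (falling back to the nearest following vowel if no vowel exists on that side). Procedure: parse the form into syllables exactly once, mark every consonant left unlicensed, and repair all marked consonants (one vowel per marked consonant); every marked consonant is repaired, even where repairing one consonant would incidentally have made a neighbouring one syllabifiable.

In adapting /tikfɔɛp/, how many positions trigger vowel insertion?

1

The unsyllabifiable consonants are /p/; each receives one epenthetic vowel.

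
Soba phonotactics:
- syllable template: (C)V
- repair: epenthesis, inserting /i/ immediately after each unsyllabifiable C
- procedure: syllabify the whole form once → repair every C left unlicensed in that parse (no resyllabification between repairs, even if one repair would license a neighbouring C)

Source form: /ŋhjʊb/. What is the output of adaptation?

ŋihijʊbi

Under (C)V, the unsyllabifiable consonants are /ŋ/, /h/, /b/ (no codas are permitted; onsets are limited to one consonant).
Epenthesis after each stranded consonant: /ŋ/ → /ŋi/, /h/ → /hi/, /b/ → /bi/.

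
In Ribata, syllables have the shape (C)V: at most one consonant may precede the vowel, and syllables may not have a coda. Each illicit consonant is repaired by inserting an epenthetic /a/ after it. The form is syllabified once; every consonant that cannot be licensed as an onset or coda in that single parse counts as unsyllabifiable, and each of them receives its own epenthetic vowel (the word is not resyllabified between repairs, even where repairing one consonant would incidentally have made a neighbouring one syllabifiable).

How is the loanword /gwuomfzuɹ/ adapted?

gawuomafazuɹa

Under (C)V, the unsyllabifiable consonants are /g/, /m/, /f/, /ɹ/ (no codas are permitted; onsets are limited to one consonant).
Each unlicensed consonant becomes the onset of a new syllable: /g/ → /ga/, /m/ → /ma/, /f/ → /fa/, /ɹ/ → /ɹa/.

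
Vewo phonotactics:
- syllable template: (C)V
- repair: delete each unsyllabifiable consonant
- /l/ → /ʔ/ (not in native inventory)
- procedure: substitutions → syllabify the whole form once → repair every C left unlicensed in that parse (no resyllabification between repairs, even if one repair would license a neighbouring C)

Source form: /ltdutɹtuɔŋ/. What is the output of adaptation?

dutuɔ

Substitution: /l/ → /ʔ/, giving /ʔtdutɹtuɔŋ/.
The consonants /ʔ/, /t/, /t/, /ɹ/, /ŋ/ cannot be parsed into a legal (C)V syllable (no codas are permitted; onsets are limited to one consonant).
Deleting the stranded consonants removes /ʔ/, /t/, /t/, /ɹ/, /ŋ/.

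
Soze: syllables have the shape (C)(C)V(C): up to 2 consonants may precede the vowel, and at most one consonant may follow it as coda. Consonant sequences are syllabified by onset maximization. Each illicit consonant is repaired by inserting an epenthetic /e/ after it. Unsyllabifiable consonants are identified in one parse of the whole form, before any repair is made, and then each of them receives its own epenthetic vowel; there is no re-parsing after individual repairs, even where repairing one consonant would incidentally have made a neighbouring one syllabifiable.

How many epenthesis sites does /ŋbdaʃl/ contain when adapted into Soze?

2

The unsyllabifiable consonants are /ŋ/, /l/; each receives one epenthetic vowel.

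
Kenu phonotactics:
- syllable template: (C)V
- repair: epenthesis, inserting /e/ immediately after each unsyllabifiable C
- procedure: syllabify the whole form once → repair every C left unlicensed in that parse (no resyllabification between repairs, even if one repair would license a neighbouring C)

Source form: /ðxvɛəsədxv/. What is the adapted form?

ðexevɛəsədexeve

The consonants /ð/, /x/, /d/, /x/, /v/ cannot be parsed into a legal (C)V syllable (no codas are permitted; onsets are limited to one consonant).
Inserting the epenthetic vowel yields /ð/ → /ðe/, /x/ → /xe/, /d/ → /de/, /x/ → /xe/, /v/ → /ve/.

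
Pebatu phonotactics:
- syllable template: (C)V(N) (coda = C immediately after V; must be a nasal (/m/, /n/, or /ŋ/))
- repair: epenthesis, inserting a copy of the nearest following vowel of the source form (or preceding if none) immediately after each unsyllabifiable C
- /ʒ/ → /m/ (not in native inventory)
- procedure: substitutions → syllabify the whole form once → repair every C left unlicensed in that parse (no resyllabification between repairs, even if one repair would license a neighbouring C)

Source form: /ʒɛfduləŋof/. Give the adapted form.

mɛfuduləŋofo

Substitution: /ʒ/ → /m/, giving /mɛfduləŋof/.
Syllabifying with onset maximization leaves /f/, /f/ stranded (only a nasal (/m/, /n/, or /ŋ/) is licensed in coda position; onsets are limited to one consonant).
Each unlicensed consonant becomes the onset of a new syllable: /f/ → /fu/, /f/ → /fo/.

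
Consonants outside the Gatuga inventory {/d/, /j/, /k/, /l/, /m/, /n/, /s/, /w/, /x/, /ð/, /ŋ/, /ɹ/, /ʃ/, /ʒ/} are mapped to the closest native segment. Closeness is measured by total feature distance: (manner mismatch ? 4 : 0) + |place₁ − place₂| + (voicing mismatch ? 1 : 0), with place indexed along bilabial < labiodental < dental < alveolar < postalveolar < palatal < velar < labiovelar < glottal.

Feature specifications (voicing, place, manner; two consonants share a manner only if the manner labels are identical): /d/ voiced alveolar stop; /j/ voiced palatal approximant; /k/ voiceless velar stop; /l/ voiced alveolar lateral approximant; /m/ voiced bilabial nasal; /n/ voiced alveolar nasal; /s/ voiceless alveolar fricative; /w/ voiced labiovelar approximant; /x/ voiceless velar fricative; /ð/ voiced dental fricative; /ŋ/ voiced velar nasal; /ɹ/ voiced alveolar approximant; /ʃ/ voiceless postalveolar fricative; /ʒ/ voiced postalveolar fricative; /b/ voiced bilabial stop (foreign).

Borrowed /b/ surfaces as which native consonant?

d

/d/ is closest: same manner (stop), place distance 3 (bilabial→alveolar), same voicing; total 3. Next closest is /m/ at distance 4.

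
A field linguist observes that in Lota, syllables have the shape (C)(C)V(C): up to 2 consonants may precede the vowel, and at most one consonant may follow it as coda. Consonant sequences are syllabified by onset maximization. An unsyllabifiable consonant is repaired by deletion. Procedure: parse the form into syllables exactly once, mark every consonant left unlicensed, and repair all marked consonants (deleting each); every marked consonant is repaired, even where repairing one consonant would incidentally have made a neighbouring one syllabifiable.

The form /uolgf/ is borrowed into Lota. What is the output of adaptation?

uol

Under (C)(C)V(C), the unsyllabifiable consonants are /g/, /f/ (at most one coda consonant is licensed; onsets may contain at most 2 consonants).
Deletion applies to /g/, /f/.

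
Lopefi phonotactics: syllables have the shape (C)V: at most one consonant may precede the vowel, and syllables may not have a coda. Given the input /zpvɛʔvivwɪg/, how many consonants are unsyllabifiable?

5

The consonants /z/, /p/, /ʔ/, /v/, /g/ cannot be parsed into a legal (C)V syllable (no codas are permitted; onsets are limited to one consonant).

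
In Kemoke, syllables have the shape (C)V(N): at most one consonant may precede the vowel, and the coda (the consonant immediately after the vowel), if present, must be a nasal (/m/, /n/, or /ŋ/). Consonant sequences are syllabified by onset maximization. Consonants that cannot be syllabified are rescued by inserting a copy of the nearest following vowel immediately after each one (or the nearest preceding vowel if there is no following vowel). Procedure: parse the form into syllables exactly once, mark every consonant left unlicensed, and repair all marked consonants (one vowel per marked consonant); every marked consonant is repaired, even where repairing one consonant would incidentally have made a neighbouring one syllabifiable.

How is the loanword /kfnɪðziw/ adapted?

kɪfɪnɪðiziwi

The consonants /k/, /f/, /ð/, /w/ cannot be parsed into a legal (C)V(N) syllable (only a nasal (/m/, /n/, or /ŋ/) is licensed in coda position; onsets are limited to one consonant).
Inserting the epenthetic vowel yields /k/ → /kɪ/, /f/ → /fɪ/, /ð/ → /ði/, /w/ → /wi/.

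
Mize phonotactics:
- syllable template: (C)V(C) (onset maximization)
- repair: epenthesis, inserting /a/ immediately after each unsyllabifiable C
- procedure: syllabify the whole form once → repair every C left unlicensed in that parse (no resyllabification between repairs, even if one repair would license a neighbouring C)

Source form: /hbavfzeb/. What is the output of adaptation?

The consonants /h/, /f/ cannot be parsed into a legal (C)V(C) syllable (at most one coda consonant is licensed; onsets are limited to one consonant).
Each unlicensed consonant becomes the onset of a new syllable: /h/ → /ha/, /f/ → /fa/.

habavfazeb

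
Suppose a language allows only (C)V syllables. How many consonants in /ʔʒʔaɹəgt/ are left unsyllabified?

The consonants /ʔ/, /ʒ/, /g/, /t/ cannot be parsed into a legal (C)V syllable (no codas are permitted; onsets are limited to one consonant).

4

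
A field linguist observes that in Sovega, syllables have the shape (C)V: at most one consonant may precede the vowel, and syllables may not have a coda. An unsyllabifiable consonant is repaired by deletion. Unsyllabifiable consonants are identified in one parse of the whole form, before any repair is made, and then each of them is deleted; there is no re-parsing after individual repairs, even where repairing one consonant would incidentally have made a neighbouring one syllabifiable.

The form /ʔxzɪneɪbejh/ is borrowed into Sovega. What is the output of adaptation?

zɪneɪbe

Under (C)V, the unsyllabifiable consonants are /ʔ/, /x/, /j/, /h/ (no codas are permitted; onsets are limited to one consonant).
Deleting the stranded consonants removes /ʔ/, /x/, /j/, /h/.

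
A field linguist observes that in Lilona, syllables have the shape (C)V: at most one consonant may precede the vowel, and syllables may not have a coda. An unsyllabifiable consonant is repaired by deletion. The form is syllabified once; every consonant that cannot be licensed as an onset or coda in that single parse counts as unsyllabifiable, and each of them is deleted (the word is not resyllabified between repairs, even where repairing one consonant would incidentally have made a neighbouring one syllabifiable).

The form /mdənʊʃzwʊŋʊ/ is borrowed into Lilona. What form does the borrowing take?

Syllabifying with onset maximization leaves /m/, /ʃ/, /z/ stranded (no codas are permitted; onsets are limited to one consonant).
Deletion applies to /m/, /ʃ/, /z/.

dənʊwʊŋʊ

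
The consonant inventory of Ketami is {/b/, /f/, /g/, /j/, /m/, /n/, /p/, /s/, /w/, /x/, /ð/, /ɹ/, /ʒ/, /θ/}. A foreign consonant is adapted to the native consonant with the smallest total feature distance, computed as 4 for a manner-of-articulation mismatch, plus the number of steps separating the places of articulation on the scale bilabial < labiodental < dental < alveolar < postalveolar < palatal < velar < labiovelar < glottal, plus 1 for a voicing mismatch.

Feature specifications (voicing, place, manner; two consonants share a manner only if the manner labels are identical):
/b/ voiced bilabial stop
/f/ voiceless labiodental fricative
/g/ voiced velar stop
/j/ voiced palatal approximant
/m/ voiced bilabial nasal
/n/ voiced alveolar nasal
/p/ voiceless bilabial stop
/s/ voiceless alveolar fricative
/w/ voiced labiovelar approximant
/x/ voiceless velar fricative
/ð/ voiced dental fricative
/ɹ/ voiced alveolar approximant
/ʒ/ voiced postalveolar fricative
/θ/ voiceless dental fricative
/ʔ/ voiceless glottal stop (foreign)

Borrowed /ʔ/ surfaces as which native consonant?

g

/g/ is closest: same manner (stop), place distance 2 (glottal→velar), voicing differs (+1); total 3. Next closest is /w/ at distance 6.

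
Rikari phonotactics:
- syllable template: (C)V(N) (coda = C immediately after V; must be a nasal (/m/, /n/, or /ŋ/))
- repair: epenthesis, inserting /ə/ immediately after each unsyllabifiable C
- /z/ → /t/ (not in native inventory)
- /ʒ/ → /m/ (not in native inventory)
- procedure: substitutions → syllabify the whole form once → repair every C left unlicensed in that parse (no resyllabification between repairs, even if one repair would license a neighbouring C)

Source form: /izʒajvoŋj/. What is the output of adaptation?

itəmajəvoŋjə

Substitution: /z/ → /t/, /ʒ/ → /m/, giving /itmajvoŋj/.
Under (C)V(N), the unsyllabifiable consonants are /t/, /j/, /j/ (only a nasal (/m/, /n/, or /ŋ/) is licensed in coda position; onsets are limited to one consonant).
Inserting the epenthetic vowel yields /t/ → /tə/, /j/ → /jə/, /j/ → /jə/.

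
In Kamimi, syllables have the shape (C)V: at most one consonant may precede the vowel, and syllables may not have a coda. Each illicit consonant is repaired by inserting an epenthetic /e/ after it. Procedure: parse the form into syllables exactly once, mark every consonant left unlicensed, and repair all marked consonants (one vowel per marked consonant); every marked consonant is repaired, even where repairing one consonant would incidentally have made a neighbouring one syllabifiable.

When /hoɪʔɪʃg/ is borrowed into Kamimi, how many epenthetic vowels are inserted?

2

The unsyllabifiable consonants are /ʃ/, /g/; each receives one epenthetic vowel.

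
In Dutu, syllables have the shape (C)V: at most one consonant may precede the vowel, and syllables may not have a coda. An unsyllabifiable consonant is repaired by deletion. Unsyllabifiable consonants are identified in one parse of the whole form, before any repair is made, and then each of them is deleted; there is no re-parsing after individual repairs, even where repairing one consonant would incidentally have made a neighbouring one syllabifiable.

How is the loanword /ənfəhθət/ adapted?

Syllabifying with onset maximization leaves /n/, /h/, /t/ stranded (no codas are permitted; onsets are limited to one consonant).
Deleting the stranded consonants removes /n/, /h/, /t/.

əfəθə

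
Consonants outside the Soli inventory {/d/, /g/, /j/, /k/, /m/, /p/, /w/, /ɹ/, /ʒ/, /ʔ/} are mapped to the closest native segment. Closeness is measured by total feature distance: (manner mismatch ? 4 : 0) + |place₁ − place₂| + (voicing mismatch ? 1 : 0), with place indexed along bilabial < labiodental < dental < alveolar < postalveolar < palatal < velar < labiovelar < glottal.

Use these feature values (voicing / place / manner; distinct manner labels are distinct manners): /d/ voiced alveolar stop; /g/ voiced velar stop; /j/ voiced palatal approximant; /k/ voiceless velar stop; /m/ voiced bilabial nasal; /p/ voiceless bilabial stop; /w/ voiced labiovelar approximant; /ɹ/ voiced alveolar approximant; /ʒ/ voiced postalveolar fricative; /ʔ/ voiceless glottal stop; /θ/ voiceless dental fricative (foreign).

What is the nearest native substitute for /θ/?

ʒ

/ʒ/ is closest: same manner (fricative), place distance 2 (dental→postalveolar), voicing differs (+1); total 3. Next closest is /d/ at distance 6.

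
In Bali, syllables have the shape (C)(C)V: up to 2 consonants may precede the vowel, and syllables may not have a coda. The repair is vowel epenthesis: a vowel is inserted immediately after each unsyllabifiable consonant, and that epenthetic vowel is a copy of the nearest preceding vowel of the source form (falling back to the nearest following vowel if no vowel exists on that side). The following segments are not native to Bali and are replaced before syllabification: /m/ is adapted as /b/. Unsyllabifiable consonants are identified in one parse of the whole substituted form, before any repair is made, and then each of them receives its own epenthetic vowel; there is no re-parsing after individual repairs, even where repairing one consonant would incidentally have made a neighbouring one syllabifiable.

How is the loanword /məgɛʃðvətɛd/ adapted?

bəgɛʃɛðvətɛdɛ

Substitution: /m/ → /b/, giving /bəgɛʃðvətɛd/.
Under (C)(C)V, the unsyllabifiable consonants are /ʃ/, /d/ (no codas are permitted; onsets may contain at most 2 consonants).
Epenthesis after each stranded consonant: /ʃ/ → /ʃɛ/, /d/ → /dɛ/.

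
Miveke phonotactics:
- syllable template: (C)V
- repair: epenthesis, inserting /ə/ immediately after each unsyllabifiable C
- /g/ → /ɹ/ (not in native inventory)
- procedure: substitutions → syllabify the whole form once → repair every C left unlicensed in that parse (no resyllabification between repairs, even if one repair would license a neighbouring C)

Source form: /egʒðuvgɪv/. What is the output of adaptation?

Substitution: /g/ → /ɹ/, giving /eɹʒðuvɹɪv/.
Syllabifying with onset maximization leaves /ɹ/, /ʒ/, /v/, /v/ stranded (no codas are permitted; onsets are limited to one consonant).
Epenthesis after each stranded consonant: /ɹ/ → /ɹə/, /ʒ/ → /ʒə/, /v/ → /və/, /v/ → /və/.

eɹəʒəðuvəɹɪvə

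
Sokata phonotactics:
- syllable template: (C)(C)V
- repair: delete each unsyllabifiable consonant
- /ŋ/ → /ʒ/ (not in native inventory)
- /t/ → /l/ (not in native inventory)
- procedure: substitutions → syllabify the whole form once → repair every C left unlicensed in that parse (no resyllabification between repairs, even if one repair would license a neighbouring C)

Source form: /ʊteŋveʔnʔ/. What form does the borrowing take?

Substitution: /t/ → /l/, /ŋ/ → /ʒ/, giving /ʊleʒveʔnʔ/.
Syllabifying with onset maximization leaves /ʔ/, /n/, /ʔ/ stranded (no codas are permitted; onsets may contain at most 2 consonants).
Deletion applies to /ʔ/, /n/, /ʔ/.

ʊleʒve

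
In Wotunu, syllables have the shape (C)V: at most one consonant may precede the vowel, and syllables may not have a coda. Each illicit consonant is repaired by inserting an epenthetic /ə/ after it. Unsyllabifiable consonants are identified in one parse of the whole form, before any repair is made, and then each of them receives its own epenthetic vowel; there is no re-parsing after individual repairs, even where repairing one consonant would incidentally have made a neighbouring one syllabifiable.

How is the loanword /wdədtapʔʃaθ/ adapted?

wədədətapəʔəʃaθə

Under (C)V, the unsyllabifiable consonants are /w/, /d/, /p/, /ʔ/, /θ/ (no codas are permitted; onsets are limited to one consonant).
Each unlicensed consonant becomes the onset of a new syllable: /w/ → /wə/, /d/ → /də/, /p/ → /pə/, /ʔ/ → /ʔə/, /θ/ → /θə/.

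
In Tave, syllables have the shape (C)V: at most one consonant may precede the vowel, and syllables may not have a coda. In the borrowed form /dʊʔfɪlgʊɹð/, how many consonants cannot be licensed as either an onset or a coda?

4

The consonants /ʔ/, /l/, /ɹ/, /ð/ cannot be parsed into a legal (C)V syllable (no codas are permitted; onsets are limited to one consonant).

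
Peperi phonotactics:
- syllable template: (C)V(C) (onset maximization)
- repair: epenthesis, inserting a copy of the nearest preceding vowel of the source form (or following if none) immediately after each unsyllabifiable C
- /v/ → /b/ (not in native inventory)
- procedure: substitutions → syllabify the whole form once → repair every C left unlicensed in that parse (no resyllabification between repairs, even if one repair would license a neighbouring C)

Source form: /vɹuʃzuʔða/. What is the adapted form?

Substitution: /v/ → /b/, giving /bɹuʃzuʔða/.
Syllabifying with onset maximization leaves /b/ stranded (at most one coda consonant is licensed; onsets are limited to one consonant).
Inserting the epenthetic vowel yields /b/ → /bu/.

buɹuʃzuʔða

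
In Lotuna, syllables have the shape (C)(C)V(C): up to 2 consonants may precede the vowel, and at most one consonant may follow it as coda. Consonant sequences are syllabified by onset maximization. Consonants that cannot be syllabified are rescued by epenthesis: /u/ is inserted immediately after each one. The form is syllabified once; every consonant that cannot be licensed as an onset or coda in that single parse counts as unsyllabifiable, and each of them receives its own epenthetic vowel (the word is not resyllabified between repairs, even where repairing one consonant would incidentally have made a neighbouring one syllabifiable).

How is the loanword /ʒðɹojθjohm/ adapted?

Under (C)(C)V(C), the unsyllabifiable consonants are /ʒ/, /m/ (at most one coda consonant is licensed; onsets may contain at most 2 consonants).
Epenthesis after each stranded consonant: /ʒ/ → /ʒu/, /m/ → /mu/.

ʒuðɹojθjohmu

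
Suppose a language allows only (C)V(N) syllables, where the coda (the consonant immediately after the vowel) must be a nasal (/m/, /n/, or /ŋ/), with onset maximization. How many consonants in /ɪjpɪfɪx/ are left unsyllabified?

2

Syllabifying with onset maximization leaves /j/, /x/ stranded (only a nasal (/m/, /n/, or /ŋ/) is licensed in coda position; onsets are limited to one consonant).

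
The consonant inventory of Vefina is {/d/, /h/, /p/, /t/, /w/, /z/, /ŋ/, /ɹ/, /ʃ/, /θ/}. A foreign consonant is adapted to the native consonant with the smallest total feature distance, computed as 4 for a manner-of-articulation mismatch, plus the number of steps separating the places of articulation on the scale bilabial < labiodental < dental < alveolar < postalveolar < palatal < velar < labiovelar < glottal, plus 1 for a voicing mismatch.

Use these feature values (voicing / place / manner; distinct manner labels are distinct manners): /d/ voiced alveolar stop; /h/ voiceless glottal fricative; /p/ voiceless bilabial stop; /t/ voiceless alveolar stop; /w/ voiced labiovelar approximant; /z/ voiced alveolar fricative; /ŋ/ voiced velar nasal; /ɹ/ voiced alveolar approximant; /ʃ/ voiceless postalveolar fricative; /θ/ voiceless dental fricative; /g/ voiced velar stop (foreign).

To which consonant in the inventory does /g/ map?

/d/ is closest: same manner (stop), place distance 3 (velar→alveolar), same voicing; total 3. Next closest is /t/ at distance 4.

d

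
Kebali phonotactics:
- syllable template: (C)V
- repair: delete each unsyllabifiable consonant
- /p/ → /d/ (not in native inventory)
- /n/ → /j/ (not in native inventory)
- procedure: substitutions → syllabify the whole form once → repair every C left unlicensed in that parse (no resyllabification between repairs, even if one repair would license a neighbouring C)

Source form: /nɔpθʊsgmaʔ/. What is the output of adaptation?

Substitution: /n/ → /j/, /p/ → /d/, giving /jɔdθʊsgmaʔ/.
The consonants /d/, /s/, /g/, /ʔ/ cannot be parsed into a legal (C)V syllable (no codas are permitted; onsets are limited to one consonant).
Deleting the stranded consonants removes /d/, /s/, /g/, /ʔ/.

jɔθʊma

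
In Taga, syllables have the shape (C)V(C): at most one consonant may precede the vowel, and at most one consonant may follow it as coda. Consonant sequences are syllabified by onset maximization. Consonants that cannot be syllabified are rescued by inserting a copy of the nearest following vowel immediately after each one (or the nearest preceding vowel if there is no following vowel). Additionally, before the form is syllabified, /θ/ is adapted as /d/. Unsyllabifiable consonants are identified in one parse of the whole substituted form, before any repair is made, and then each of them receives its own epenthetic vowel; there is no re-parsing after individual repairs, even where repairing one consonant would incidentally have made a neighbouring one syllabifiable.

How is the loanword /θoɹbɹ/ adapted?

doɹboɹo

Substitution: /θ/ → /d/, giving /doɹbɹ/.
The consonants /b/, /ɹ/ cannot be parsed into a legal (C)V(C) syllable (at most one coda consonant is licensed; onsets are limited to one consonant).
Epenthesis after each stranded consonant: /b/ → /bo/, /ɹ/ → /ɹo/.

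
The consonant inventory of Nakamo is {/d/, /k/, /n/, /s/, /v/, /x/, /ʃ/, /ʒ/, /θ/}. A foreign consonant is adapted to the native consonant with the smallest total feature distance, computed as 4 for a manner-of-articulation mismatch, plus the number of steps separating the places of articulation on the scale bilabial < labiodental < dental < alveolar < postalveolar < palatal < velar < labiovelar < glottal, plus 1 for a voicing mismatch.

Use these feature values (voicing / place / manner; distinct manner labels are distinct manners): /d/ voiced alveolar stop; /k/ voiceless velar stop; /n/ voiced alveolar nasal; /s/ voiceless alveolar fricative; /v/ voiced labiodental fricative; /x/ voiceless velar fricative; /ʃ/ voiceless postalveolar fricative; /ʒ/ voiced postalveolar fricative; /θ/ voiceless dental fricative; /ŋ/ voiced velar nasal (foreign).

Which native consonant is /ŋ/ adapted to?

n

/n/ is closest: same manner (nasal), place distance 3 (velar→alveolar), same voicing; total 3. Next closest is /k/ at distance 5.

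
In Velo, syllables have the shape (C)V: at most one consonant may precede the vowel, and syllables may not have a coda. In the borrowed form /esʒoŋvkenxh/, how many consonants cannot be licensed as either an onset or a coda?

6

The consonants /s/, /ŋ/, /v/, /n/, /x/, /h/ cannot be parsed into a legal (C)V syllable (no codas are permitted; onsets are limited to one consonant).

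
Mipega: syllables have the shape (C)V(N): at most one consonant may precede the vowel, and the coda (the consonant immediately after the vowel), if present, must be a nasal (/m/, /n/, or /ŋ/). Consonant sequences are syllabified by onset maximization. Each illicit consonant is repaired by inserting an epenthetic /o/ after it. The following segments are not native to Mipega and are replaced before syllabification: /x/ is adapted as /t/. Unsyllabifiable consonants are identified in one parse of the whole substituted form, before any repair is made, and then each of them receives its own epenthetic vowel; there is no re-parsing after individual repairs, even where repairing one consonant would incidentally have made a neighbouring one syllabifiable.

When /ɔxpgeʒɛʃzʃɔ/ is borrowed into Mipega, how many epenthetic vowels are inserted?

4

After substitution the input is /ɔtpgeʒɛʃzʃɔ/.
The unsyllabifiable consonants are /t/, /p/, /ʃ/, /z/; each receives one epenthetic vowel.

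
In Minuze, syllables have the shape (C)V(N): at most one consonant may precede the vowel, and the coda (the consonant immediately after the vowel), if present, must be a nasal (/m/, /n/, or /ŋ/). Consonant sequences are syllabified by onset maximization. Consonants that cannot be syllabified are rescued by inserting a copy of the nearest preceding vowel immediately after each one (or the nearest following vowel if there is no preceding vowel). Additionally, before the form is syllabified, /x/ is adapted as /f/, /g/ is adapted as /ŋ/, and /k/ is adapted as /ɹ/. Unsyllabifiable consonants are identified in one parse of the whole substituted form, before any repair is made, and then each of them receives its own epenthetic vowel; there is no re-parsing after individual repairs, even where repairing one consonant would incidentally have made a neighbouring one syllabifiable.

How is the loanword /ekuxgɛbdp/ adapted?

Substitution: /k/ → /ɹ/, /x/ → /f/, /g/ → /ŋ/, giving /eɹufŋɛbdp/.
Under (C)V(N), the unsyllabifiable consonants are /f/, /b/, /d/, /p/ (only a nasal (/m/, /n/, or /ŋ/) is licensed in coda position; onsets are limited to one consonant).
Each unlicensed consonant becomes the onset of a new syllable: /f/ → /fu/, /b/ → /bɛ/, /d/ → /dɛ/, /p/ → /pɛ/.

eɹufuŋɛbɛdɛpɛ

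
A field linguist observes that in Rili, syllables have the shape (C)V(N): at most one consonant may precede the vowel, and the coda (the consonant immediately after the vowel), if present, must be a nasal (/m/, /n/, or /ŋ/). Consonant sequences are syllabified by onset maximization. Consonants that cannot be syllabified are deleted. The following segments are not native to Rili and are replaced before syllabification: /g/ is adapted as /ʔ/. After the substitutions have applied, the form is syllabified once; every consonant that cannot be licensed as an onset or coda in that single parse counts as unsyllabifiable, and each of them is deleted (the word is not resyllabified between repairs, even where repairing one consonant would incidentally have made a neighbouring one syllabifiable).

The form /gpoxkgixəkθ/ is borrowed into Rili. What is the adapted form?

Substitution: /g/ → /ʔ/, giving /ʔpoxkʔixəkθ/.
Under (C)V(N), the unsyllabifiable consonants are /ʔ/, /x/, /k/, /k/, /θ/ (only a nasal (/m/, /n/, or /ŋ/) is licensed in coda position; onsets are limited to one consonant).
Deleting the stranded consonants removes /ʔ/, /x/, /k/, /k/, /θ/.

poʔixə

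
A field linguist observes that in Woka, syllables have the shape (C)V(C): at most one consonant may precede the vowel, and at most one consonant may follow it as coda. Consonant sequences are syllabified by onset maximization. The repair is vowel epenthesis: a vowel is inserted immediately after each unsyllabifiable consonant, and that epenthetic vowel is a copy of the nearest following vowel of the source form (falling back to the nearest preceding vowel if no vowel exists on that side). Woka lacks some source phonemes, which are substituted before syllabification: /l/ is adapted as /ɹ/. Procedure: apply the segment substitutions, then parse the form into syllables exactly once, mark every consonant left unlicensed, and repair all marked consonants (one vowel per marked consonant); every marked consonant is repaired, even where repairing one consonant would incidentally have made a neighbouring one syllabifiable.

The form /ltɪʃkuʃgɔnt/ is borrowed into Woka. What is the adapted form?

Substitution: /l/ → /ɹ/, giving /ɹtɪʃkuʃgɔnt/.
Syllabifying with onset maximization leaves /ɹ/, /t/ stranded (at most one coda consonant is licensed; onsets are limited to one consonant).
Inserting the epenthetic vowel yields /ɹ/ → /ɹɪ/, /t/ → /tɔ/.

ɹɪtɪʃkuʃgɔntɔ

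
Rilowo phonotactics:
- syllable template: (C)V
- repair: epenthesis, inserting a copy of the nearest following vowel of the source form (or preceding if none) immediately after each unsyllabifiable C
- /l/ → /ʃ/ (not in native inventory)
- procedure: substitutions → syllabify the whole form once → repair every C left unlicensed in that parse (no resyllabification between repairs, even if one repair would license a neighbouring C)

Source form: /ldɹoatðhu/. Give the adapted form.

Substitution: /l/ → /ʃ/, giving /ʃdɹoatðhu/.
Under (C)V, the unsyllabifiable consonants are /ʃ/, /d/, /t/, /ð/ (no codas are permitted; onsets are limited to one consonant).
Each unlicensed consonant becomes the onset of a new syllable: /ʃ/ → /ʃo/, /d/ → /do/, /t/ → /tu/, /ð/ → /ðu/.

ʃodoɹoatuðuhu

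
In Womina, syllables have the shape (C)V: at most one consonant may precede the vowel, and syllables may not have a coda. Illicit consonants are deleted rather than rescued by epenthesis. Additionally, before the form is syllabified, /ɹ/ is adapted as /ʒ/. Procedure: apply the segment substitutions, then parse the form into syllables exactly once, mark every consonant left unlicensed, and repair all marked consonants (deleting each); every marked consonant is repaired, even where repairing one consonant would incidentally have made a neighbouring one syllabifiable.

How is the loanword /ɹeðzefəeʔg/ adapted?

ʒezefəe

Substitution: /ɹ/ → /ʒ/, giving /ʒeðzefəeʔg/.
Syllabifying with onset maximization leaves /ð/, /ʔ/, /g/ stranded (no codas are permitted; onsets are limited to one consonant).
Deletion applies to /ð/, /ʔ/, /g/.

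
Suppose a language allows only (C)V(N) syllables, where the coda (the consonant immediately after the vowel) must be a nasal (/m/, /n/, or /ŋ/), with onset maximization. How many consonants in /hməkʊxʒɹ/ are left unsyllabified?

Under (C)V(N), the unsyllabifiable consonants are /h/, /x/, /ʒ/, /ɹ/ (only a nasal (/m/, /n/, or /ŋ/) is licensed in coda position; onsets are limited to one consonant).

4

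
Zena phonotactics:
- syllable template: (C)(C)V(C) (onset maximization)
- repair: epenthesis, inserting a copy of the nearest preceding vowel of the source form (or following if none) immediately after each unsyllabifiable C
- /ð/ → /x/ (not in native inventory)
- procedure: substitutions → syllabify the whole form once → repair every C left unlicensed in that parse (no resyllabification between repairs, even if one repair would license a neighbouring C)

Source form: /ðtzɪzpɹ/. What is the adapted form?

xɪtzɪzpɪɹɪ

Substitution: /ð/ → /x/, giving /xtzɪzpɹ/.
The consonants /x/, /p/, /ɹ/ cannot be parsed into a legal (C)(C)V(C) syllable (at most one coda consonant is licensed; onsets may contain at most 2 consonants).
Each unlicensed consonant becomes the onset of a new syllable: /x/ → /xɪ/, /p/ → /pɪ/, /ɹ/ → /ɹɪ/.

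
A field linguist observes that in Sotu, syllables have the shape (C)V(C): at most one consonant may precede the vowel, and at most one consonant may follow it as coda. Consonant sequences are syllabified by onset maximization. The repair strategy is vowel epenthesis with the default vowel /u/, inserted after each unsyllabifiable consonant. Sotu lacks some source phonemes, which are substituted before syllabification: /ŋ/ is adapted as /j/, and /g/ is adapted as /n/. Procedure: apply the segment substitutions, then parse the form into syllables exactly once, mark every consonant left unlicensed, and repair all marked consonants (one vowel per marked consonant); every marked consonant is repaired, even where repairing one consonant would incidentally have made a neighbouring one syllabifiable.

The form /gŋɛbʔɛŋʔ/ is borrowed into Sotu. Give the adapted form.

Substitution: /g/ → /n/, /ŋ/ → /j/, giving /njɛbʔɛjʔ/.
The consonants /n/, /ʔ/ cannot be parsed into a legal (C)V(C) syllable (at most one coda consonant is licensed; onsets are limited to one consonant).
Epenthesis after each stranded consonant: /n/ → /nu/, /ʔ/ → /ʔu/.

nujɛbʔɛjʔu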